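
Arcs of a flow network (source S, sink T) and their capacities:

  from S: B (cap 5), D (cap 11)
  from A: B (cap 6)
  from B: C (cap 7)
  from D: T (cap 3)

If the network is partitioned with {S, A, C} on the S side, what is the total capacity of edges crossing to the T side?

22

Edges leaving {S, A, C}: S→B (5), S→D (11), A→B (6).
Cut capacity = 5 + 11 + 6 = 22.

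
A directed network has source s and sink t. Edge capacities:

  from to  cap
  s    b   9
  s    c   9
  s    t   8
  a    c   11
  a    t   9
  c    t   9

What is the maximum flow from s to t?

Augment s→t: bottleneck 8, flow now 8.
Augment s→c→t: bottleneck 9, flow now 17.
No augmenting path remains; maximum flow = 17.
In the residual graph, reachable from s: {s, b}.
Min-cut edges: s→c (9), s→t (8); capacity 9 + 8 = 17.
This cut is saturated, so no flow can exceed 17.

17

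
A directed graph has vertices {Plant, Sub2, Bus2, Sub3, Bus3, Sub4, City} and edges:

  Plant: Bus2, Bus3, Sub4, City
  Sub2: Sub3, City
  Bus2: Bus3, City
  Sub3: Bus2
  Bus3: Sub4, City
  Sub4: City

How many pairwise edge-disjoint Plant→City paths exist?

Assign every edge capacity 1; by Menger, the answer equals the max flow.
Path Plant→City (+1); total 1.
Path Plant→Bus2→City (+1); total 2.
Path Plant→Bus3→City (+1); total 3.
Path Plant→Sub4→City (+1); total 4.
No residual Plant→City path; max flow = 4.
Certifying cut of size 4: {Plant→Bus2, Plant→Bus3, Plant→City, Plant→Sub4}.

4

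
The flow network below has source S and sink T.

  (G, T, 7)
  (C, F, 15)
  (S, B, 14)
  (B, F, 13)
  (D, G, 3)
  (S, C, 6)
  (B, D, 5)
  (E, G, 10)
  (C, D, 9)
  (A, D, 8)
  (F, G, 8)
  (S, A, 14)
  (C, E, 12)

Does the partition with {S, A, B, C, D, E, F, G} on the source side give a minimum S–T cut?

Given cut capacity: 7 = 7.
Augment S→A→D→G→T: bottleneck 3, flow now 3.
Augment S→B→F→G→T: bottleneck 4, flow now 7.
No augmenting path remains; maximum flow = 7.
Cut capacity 7 equals the max flow, so it is a minimum cut.

Yes — it is a minimum cut (capacity 7).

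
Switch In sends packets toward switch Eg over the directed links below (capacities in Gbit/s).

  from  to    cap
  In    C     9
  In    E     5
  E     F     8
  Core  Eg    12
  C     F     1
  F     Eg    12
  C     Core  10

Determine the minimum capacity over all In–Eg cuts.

14

Augment In→E→F→Eg: bottleneck 5, flow now 5.
Augment In→C→F→Eg: bottleneck 1, flow now 6.
Augment In→C→Core→Eg: bottleneck 8, flow now 14.
No augmenting path remains; maximum flow = 14.
By max-flow min-cut, the minimum cut capacity equals the max flow.
In the residual graph, reachable from In: {In}.
Min-cut edges: In→E (5), In→C (9); capacity 5 + 9 = 14.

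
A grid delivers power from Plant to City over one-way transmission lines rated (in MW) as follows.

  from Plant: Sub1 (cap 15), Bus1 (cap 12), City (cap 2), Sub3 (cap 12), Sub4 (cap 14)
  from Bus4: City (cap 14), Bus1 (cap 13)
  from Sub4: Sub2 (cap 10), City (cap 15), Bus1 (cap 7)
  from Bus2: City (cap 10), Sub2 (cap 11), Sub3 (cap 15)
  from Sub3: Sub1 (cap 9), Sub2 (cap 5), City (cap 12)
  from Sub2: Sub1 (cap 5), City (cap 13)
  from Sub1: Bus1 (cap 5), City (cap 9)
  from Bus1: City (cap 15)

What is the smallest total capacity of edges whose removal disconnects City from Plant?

Augment Plant→City: bottleneck 2, flow now 2.
Augment Plant→Sub4→City: bottleneck 14, flow now 16.
Augment Plant→Sub3→City: bottleneck 12, flow now 28.
Augment Plant→Sub1→City: bottleneck 9, flow now 37.
Augment Plant→Bus1→City: bottleneck 12, flow now 49.
Augment Plant→Sub1→Bus1→City: bottleneck 3, flow now 52.
No augmenting path remains; maximum flow = 52.
By max-flow min-cut, the minimum cut capacity equals the max flow.
In the residual graph, reachable from Plant: {Plant, Sub1, Bus1}.
Min-cut edges: Plant→Sub4 (14), Plant→Sub3 (12), Plant→City (2), Sub1→City (9), Bus1→City (15); capacity 14 + 12 + 2 + 9 + 15 = 52.

52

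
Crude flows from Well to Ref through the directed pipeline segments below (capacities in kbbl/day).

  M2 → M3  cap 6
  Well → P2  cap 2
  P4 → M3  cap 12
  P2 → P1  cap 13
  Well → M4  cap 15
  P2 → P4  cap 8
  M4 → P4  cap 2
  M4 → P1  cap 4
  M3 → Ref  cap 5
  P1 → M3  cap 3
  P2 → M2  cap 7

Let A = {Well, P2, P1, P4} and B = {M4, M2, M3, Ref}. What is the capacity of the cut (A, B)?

Edges leaving {Well, P2, P1, P4}: Well→M4 (15), P2→M2 (7), P1→M3 (3), P4→M3 (12).
Cut capacity = 15 + 7 + 3 + 12 = 37.

37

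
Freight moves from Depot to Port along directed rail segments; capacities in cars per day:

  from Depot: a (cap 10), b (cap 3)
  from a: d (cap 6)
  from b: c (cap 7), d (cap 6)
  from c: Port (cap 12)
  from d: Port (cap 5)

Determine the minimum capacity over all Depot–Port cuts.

8

Augment Depot→a→d→Port: bottleneck 5, flow now 5.
Augment Depot→b→c→Port: bottleneck 3, flow now 8.
No augmenting path remains; maximum flow = 8.
By max-flow min-cut, the minimum cut capacity equals the max flow.
In the residual graph, reachable from Depot: {Depot, a, d}.
Min-cut edges: Depot→b (3), d→Port (5); capacity 3 + 5 = 8.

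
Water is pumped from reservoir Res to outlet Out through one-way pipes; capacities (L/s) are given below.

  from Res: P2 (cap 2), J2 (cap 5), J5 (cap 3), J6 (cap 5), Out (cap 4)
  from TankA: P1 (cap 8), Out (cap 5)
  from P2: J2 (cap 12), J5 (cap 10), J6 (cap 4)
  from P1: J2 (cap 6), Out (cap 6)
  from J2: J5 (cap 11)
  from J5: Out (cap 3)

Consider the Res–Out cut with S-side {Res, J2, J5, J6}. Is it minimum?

No — its capacity is 9, but the minimum cut has capacity 7.

Given cut capacity: 2 + 4 + 3 = 9.
Augment Res→Out: bottleneck 4, flow now 4.
Augment Res→J5→Out: bottleneck 3, flow now 7.
No augmenting path remains; maximum flow = 7.
In the residual graph, reachable from Res: {Res, P2, J2, J5, J6}.
Min-cut edges: Res→Out (4), J5→Out (3); capacity 4 + 3 = 7.
Cut capacity 9 exceeds the max flow 7, so it is not minimum.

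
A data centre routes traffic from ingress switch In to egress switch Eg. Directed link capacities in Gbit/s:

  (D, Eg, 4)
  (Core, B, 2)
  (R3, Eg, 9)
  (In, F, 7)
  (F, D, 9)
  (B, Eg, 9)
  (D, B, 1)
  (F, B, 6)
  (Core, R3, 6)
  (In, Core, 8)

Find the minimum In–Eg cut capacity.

15

Augment In→Core→B→Eg: bottleneck 2, flow now 2.
Augment In→Core→R3→Eg: bottleneck 6, flow now 8.
Augment In→F→B→Eg: bottleneck 6, flow now 14.
Augment In→F→D→Eg: bottleneck 1, flow now 15.
No augmenting path remains; maximum flow = 15.
By max-flow min-cut, the minimum cut capacity equals the max flow.
In the residual graph, reachable from In: {In}.
Min-cut edges: In→Core (8), In→F (7); capacity 8 + 7 = 15.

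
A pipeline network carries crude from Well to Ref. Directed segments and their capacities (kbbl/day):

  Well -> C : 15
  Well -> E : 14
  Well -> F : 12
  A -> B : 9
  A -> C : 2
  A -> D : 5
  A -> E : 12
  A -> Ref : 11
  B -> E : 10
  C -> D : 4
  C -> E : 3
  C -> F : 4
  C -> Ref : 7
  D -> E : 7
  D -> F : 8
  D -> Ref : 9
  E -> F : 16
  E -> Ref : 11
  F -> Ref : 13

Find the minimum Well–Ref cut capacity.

35

Augment Well→C→Ref: bottleneck 7, flow now 7.
Augment Well→E→Ref: bottleneck 11, flow now 18.
Augment Well→F→Ref: bottleneck 12, flow now 30.
Augment Well→C→D→Ref: bottleneck 4, flow now 34.
Augment Well→C→F→Ref: bottleneck 1, flow now 35.
No augmenting path remains; maximum flow = 35.
By max-flow min-cut, the minimum cut capacity equals the max flow.
In the residual graph, reachable from Well: {Well, C, E, F}.
Min-cut edges: C→D (4), C→Ref (7), E→Ref (11), F→Ref (13); capacity 4 + 7 + 11 + 13 = 35.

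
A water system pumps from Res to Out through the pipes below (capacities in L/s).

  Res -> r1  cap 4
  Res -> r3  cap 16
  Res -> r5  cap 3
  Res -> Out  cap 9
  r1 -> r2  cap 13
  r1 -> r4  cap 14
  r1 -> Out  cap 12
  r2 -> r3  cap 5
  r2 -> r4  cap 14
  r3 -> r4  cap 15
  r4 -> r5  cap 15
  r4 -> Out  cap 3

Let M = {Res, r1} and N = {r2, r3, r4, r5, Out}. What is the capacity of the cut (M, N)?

67

Edges leaving {Res, r1}: Res→r3 (16), Res→r5 (3), Res→Out (9), r1→r2 (13), r1→r4 (14), r1→Out (12).
Cut capacity = 16 + 3 + 9 + 13 + 14 + 12 = 67.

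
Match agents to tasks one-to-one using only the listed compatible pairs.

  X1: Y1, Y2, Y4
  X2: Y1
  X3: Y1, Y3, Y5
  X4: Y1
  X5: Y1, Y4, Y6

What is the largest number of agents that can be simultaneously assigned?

4

Unit-capacity flow: source→left, listed edges, right→sink; max matching = max flow.
Augmenting path X1→Y1 (+1); matched 1.
Augmenting path X3→Y3 (+1); matched 2.
Augmenting path X5→Y4 (+1); matched 3.
Augmenting path X2→Y1→X1→Y2 (+1); matched 4.
No augmenting path remains; maximum matching = 4.
König certificate: {X1, X3, X5, Y1} is a vertex cover of size 4 (every listed pair touches it), so no matching can be larger.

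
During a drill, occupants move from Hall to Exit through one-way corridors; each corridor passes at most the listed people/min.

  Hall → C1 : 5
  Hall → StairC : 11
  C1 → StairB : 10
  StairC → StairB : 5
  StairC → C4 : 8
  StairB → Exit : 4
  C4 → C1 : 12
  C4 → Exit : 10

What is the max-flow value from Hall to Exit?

Augment Hall→C1→StairB→Exit: bottleneck 4, flow now 4.
Augment Hall→StairC→C4→Exit: bottleneck 8, flow now 12.
No augmenting path remains; maximum flow = 12.
In the residual graph, reachable from Hall: {Hall, C1, StairC, StairB}.
Min-cut edges: StairC→C4 (8), StairB→Exit (4); capacity 8 + 4 = 12.
This cut is saturated, so no flow can exceed 12.

12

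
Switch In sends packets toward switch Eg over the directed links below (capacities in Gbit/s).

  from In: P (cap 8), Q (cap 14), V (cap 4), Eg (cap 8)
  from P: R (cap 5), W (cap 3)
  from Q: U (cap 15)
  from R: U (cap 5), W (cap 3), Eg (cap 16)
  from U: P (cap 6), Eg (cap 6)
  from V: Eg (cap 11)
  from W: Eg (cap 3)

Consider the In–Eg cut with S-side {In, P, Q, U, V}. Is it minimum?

No — its capacity is 33, but the minimum cut has capacity 26.

Given cut capacity: 8 + 5 + 3 + 6 + 11 = 33.
Augment In→Eg: bottleneck 8, flow now 8.
Augment In→V→Eg: bottleneck 4, flow now 12.
Augment In→P→R→Eg: bottleneck 5, flow now 17.
Augment In→P→W→Eg: bottleneck 3, flow now 20.
Augment In→Q→U→Eg: bottleneck 6, flow now 26.
No augmenting path remains; maximum flow = 26.
In the residual graph, reachable from In: {In, P, Q, U}.
Min-cut edges: In→V (4), In→Eg (8), P→R (5), P→W (3), U→Eg (6); capacity 4 + 8 + 5 + 3 + 6 = 26.
Cut capacity 33 exceeds the max flow 26, so it is not minimum.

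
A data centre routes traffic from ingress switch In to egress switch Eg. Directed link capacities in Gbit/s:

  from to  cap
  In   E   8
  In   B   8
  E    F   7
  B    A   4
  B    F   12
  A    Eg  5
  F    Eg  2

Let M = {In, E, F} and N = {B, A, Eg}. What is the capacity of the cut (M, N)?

10

Edges leaving {In, E, F}: In→B (8), F→Eg (2).
Cut capacity = 8 + 2 = 10.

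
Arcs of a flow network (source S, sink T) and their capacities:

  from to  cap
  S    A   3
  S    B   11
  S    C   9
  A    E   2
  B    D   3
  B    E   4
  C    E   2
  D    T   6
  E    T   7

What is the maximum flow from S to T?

Augment S→A→E→T: bottleneck 2, flow now 2.
Augment S→B→D→T: bottleneck 3, flow now 5.
Augment S→B→E→T: bottleneck 4, flow now 9.
Augment S→C→E→T: bottleneck 1, flow now 10.
No augmenting path remains; maximum flow = 10.
In the residual graph, reachable from S: {S, A, B, C, E}.
Min-cut edges: B→D (3), E→T (7); capacity 3 + 7 = 10.
This cut is saturated, so no flow can exceed 10.

10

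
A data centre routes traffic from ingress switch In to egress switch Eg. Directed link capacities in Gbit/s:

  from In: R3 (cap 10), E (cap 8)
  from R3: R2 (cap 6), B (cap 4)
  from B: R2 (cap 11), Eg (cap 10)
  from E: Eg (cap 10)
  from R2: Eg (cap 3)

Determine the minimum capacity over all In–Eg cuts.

Augment In→E→Eg: bottleneck 8, flow now 8.
Augment In→R3→B→Eg: bottleneck 4, flow now 12.
Augment In→R3→R2→Eg: bottleneck 3, flow now 15.
No augmenting path remains; maximum flow = 15.
By max-flow min-cut, the minimum cut capacity equals the max flow.
In the residual graph, reachable from In: {In, R3, R2}.
Min-cut edges: In→E (8), R3→B (4), R2→Eg (3); capacity 8 + 4 + 3 = 15.

15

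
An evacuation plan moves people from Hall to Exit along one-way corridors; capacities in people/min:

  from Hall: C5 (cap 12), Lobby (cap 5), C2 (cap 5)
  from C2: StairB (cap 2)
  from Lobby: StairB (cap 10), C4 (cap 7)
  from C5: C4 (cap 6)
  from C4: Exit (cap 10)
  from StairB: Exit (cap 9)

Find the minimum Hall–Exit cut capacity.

Augment Hall→C2→StairB→Exit: bottleneck 2, flow now 2.
Augment Hall→Lobby→C4→Exit: bottleneck 5, flow now 7.
Augment Hall→C5→C4→Exit: bottleneck 5, flow now 12.
Augment Hall→C5→C4→Lobby→StairB→Exit: bottleneck 1, flow now 13. (uses reverse residual edge)
No augmenting path remains; maximum flow = 13.
By max-flow min-cut, the minimum cut capacity equals the max flow.
In the residual graph, reachable from Hall: {Hall, C2, C5}.
Min-cut edges: Hall→Lobby (5), C2→StairB (2), C5→C4 (6); capacity 5 + 2 + 6 = 13.

13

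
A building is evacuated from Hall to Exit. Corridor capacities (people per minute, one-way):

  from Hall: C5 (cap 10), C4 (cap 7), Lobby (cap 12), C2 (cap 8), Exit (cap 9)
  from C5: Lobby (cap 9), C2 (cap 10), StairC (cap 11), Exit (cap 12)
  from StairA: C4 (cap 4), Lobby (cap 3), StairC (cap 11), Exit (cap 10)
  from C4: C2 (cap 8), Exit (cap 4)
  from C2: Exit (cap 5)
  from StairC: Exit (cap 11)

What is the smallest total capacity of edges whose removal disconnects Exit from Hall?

Augment Hall→Exit: bottleneck 9, flow now 9.
Augment Hall→C5→Exit: bottleneck 10, flow now 19.
Augment Hall→C4→Exit: bottleneck 4, flow now 23.
Augment Hall→C2→Exit: bottleneck 5, flow now 28.
No augmenting path remains; maximum flow = 28.
By max-flow min-cut, the minimum cut capacity equals the max flow.
In the residual graph, reachable from Hall: {Hall, C4, Lobby, C2}.
Min-cut edges: Hall→C5 (10), Hall→Exit (9), C4→Exit (4), C2→Exit (5); capacity 10 + 9 + 4 + 5 = 28.

28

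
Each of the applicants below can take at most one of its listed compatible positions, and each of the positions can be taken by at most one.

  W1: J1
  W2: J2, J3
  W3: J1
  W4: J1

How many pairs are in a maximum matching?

2

Unit-capacity flow: source→left, listed edges, right→sink; max matching = max flow.
Augmenting path W1→J1 (+1); matched 1.
Augmenting path W2→J2 (+1); matched 2.
No augmenting path remains; maximum matching = 2.
König certificate: {W2, J1} is a vertex cover of size 2 (every listed pair touches it), so no matching can be larger.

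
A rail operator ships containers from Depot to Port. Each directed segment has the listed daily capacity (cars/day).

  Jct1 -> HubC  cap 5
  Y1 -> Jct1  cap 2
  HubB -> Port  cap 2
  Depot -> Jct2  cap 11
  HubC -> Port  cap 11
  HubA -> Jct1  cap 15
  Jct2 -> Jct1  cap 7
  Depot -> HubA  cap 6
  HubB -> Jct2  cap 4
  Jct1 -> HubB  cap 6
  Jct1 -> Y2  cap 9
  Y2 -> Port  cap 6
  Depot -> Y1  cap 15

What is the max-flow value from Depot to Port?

Augment Depot→Y1→Jct1→HubB→Port: bottleneck 2, flow now 2.
Augment Depot→HubA→Jct1→HubC→Port: bottleneck 5, flow now 7.
Augment Depot→HubA→Jct1→Y2→Port: bottleneck 1, flow now 8.
Augment Depot→Jct2→Jct1→Y2→Port: bottleneck 5, flow now 13.
No augmenting path remains; maximum flow = 13.
In the residual graph, reachable from Depot: {Depot, Y1, HubA, Jct2, Jct1, HubB, Y2}.
Min-cut edges: Jct1→HubC (5), HubB→Port (2), Y2→Port (6); capacity 5 + 2 + 6 = 13.
This cut is saturated, so no flow can exceed 13.

13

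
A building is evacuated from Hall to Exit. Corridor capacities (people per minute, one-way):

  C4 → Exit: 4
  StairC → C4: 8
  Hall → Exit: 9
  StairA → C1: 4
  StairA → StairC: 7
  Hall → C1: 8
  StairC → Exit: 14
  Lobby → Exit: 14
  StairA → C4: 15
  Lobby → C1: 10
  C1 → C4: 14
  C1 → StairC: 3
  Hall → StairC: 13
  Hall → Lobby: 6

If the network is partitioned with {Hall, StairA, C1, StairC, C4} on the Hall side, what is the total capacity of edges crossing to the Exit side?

Edges leaving {Hall, StairA, C1, StairC, C4}: Hall→Lobby (6), Hall→Exit (9), StairC→Exit (14), C4→Exit (4).
Cut capacity = 6 + 9 + 14 + 4 = 33.

33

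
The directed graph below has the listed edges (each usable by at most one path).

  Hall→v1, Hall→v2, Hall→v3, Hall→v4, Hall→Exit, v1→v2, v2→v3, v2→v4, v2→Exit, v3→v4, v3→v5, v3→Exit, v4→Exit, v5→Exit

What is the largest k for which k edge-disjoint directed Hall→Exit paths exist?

5

Assign every edge capacity 1; by Menger, the answer equals the max flow.
Path Hall→Exit (+1); total 1.
Path Hall→v2→Exit (+1); total 2.
Path Hall→v3→Exit (+1); total 3.
Path Hall→v4→Exit (+1); total 4.
Path Hall→v1→v2→v3→v5→Exit (+1); total 5.
No residual Hall→Exit path; max flow = 5.
Certifying cut of size 5: {Hall→Exit, Hall→v1, Hall→v2, Hall→v3, Hall→v4}.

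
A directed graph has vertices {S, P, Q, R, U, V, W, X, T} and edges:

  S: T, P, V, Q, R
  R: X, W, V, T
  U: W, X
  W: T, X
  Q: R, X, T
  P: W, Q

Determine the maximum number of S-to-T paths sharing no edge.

Assign every edge capacity 1; by Menger, the answer equals the max flow.
Path S→T (+1); total 1.
Path S→Q→T (+1); total 2.
Path S→R→T (+1); total 3.
Path S→P→W→T (+1); total 4.
No residual S→T path; max flow = 4.
Certifying cut of size 4: {S→P, S→Q, S→R, S→T}.

4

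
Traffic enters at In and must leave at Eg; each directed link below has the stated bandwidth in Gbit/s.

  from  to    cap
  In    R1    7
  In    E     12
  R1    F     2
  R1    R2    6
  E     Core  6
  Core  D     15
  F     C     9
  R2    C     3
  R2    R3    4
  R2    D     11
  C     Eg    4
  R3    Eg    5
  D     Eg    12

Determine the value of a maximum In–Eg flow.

Augment In→R1→F→C→Eg: bottleneck 2, flow now 2.
Augment In→R1→R2→C→Eg: bottleneck 2, flow now 4.
Augment In→R1→R2→R3→Eg: bottleneck 3, flow now 7.
Augment In→E→Core→D→Eg: bottleneck 6, flow now 13.
No augmenting path remains; maximum flow = 13.
In the residual graph, reachable from In: {In, E}.
Min-cut edges: In→R1 (7), E→Core (6); capacity 7 + 6 = 13.
This cut is saturated, so no flow can exceed 13.

13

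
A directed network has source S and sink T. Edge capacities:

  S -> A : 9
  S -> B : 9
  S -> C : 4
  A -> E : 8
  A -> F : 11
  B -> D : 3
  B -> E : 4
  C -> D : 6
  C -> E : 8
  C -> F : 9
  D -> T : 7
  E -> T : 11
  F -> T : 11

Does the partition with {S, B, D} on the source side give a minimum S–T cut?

Given cut capacity: 9 + 4 + 4 + 7 = 24.
Augment S→A→E→T: bottleneck 8, flow now 8.
Augment S→A→F→T: bottleneck 1, flow now 9.
Augment S→B→D→T: bottleneck 3, flow now 12.
Augment S→B→E→T: bottleneck 3, flow now 15.
Augment S→C→D→T: bottleneck 4, flow now 19.
Augment S→B→E→A→F→T: bottleneck 1, flow now 20. (uses reverse residual edge)
No augmenting path remains; maximum flow = 20.
In the residual graph, reachable from S: {S, B}.
Min-cut edges: S→A (9), S→C (4), B→D (3), B→E (4); capacity 9 + 4 + 3 + 4 = 20.
Cut capacity 24 exceeds the max flow 20, so it is not minimum.

No — its capacity is 24, but the minimum cut has capacity 20.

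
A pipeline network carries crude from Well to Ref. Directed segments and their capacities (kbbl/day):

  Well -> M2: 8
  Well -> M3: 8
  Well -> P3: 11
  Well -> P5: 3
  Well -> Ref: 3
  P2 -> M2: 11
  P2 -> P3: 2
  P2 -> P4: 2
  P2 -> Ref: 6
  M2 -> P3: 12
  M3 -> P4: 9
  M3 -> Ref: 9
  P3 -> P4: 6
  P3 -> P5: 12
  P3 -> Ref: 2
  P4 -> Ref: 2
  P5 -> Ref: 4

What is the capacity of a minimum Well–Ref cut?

Augment Well→Ref: bottleneck 3, flow now 3.
Augment Well→M3→Ref: bottleneck 8, flow now 11.
Augment Well→P3→Ref: bottleneck 2, flow now 13.
Augment Well→P5→Ref: bottleneck 3, flow now 16.
Augment Well→P3→P4→Ref: bottleneck 2, flow now 18.
Augment Well→P3→P5→Ref: bottleneck 1, flow now 19.
No augmenting path remains; maximum flow = 19.
By max-flow min-cut, the minimum cut capacity equals the max flow.
In the residual graph, reachable from Well: {Well, M2, P3, P4, P5}.
Min-cut edges: Well→M3 (8), Well→Ref (3), P3→Ref (2), P4→Ref (2), P5→Ref (4); capacity 8 + 3 + 2 + 2 + 4 = 19.

19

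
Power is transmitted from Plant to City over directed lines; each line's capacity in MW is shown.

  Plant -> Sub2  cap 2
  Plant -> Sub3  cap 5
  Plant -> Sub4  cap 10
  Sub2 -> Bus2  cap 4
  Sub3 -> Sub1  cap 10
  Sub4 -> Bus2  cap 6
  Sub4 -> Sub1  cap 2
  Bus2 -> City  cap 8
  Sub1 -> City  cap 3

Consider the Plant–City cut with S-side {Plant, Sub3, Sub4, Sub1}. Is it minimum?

Yes — it is a minimum cut (capacity 11).

Given cut capacity: 2 + 6 + 3 = 11.
Augment Plant→Sub2→Bus2→City: bottleneck 2, flow now 2.
Augment Plant→Sub3→Sub1→City: bottleneck 3, flow now 5.
Augment Plant→Sub4→Bus2→City: bottleneck 6, flow now 11.
No augmenting path remains; maximum flow = 11.
Cut capacity 11 equals the max flow, so it is a minimum cut.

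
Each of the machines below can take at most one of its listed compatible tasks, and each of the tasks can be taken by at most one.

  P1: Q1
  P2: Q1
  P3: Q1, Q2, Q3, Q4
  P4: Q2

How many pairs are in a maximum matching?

3

Unit-capacity flow: source→left, listed edges, right→sink; max matching = max flow.
Augmenting path P1→Q1 (+1); matched 1.
Augmenting path P3→Q2 (+1); matched 2.
Augmenting path P4→Q2→P3→Q3 (+1); matched 3.
No augmenting path remains; maximum matching = 3.
König certificate: {P3, P4, Q1} is a vertex cover of size 3 (every listed pair touches it), so no matching can be larger.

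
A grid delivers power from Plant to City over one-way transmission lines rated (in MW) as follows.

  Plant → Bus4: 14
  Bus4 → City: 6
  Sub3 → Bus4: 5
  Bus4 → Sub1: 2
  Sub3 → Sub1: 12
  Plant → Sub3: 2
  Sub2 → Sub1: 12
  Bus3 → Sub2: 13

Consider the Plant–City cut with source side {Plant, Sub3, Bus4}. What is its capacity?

20

Edges leaving {Plant, Sub3, Bus4}: Sub3→Sub1 (12), Bus4→Sub1 (2), Bus4→City (6).
Cut capacity = 12 + 2 + 6 = 20.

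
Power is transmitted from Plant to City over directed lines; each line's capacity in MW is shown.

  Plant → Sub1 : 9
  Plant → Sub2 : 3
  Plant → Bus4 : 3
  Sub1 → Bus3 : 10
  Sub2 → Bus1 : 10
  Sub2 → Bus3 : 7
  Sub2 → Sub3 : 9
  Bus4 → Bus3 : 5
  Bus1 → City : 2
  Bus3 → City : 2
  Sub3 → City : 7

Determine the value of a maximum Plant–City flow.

Augment Plant→Sub1→Bus3→City: bottleneck 2, flow now 2.
Augment Plant→Sub2→Bus1→City: bottleneck 2, flow now 4.
Augment Plant→Sub2→Sub3→City: bottleneck 1, flow now 5.
No augmenting path remains; maximum flow = 5.
In the residual graph, reachable from Plant: {Plant, Sub1, Bus4, Bus3}.
Min-cut edges: Plant→Sub2 (3), Bus3→City (2); capacity 3 + 2 = 5.
This cut is saturated, so no flow can exceed 5.

5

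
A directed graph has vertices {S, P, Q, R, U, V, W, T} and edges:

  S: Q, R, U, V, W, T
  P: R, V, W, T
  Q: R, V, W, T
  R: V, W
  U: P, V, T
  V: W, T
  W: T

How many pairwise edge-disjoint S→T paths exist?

Assign every edge capacity 1; by Menger, the answer equals the max flow.
Path S→T (+1); total 1.
Path S→Q→T (+1); total 2.
Path S→U→T (+1); total 3.
Path S→V→T (+1); total 4.
Path S→W→T (+1); total 5.
No residual S→T path; max flow = 5.
Certifying cut of size 5: {S→Q, S→T, S→U, V→T, W→T}.

5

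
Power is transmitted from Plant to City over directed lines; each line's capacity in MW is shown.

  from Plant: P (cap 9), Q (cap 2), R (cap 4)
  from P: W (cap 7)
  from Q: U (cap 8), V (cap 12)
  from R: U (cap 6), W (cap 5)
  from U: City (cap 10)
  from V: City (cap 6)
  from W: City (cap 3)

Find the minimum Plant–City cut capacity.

9

Augment Plant→P→W→City: bottleneck 3, flow now 3.
Augment Plant→Q→U→City: bottleneck 2, flow now 5.
Augment Plant→R→U→City: bottleneck 4, flow now 9.
No augmenting path remains; maximum flow = 9.
By max-flow min-cut, the minimum cut capacity equals the max flow.
In the residual graph, reachable from Plant: {Plant, P, W}.
Min-cut edges: Plant→Q (2), Plant→R (4), W→City (3); capacity 2 + 4 + 3 = 9.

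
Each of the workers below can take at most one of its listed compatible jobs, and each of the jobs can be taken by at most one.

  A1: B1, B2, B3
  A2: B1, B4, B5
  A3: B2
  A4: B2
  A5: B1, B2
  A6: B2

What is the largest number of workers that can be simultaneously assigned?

Unit-capacity flow: source→left, listed edges, right→sink; max matching = max flow.
Augmenting path A1→B1 (+1); matched 1.
Augmenting path A2→B4 (+1); matched 2.
Augmenting path A3→B2 (+1); matched 3.
Augmenting path A5→B1→A1→B3 (+1); matched 4.
No augmenting path remains; maximum matching = 4.
König certificate: {A1, A2, A5, B2} is a vertex cover of size 4 (every listed pair touches it), so no matching can be larger.

4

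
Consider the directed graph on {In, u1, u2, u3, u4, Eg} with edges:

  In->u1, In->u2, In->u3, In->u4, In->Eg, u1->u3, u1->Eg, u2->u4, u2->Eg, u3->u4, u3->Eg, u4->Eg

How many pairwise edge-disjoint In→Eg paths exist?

Assign every edge capacity 1; by Menger, the answer equals the max flow.
Path In→Eg (+1); total 1.
Path In→u1→Eg (+1); total 2.
Path In→u2→Eg (+1); total 3.
Path In→u3→Eg (+1); total 4.
Path In→u4→Eg (+1); total 5.
No residual In→Eg path; max flow = 5.
Certifying cut of size 5: {In→Eg, In→u1, In→u2, In→u3, In→u4}.

5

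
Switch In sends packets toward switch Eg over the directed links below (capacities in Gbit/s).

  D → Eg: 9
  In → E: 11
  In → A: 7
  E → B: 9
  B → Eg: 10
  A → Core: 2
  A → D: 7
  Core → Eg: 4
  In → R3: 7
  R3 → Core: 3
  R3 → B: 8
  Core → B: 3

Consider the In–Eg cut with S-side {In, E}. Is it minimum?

Given cut capacity: 7 + 7 + 9 = 23.
Augment In→E→B→Eg: bottleneck 9, flow now 9.
Augment In→R3→B→Eg: bottleneck 1, flow now 10.
Augment In→R3→Core→Eg: bottleneck 3, flow now 13.
Augment In→A→D→Eg: bottleneck 7, flow now 20.
No augmenting path remains; maximum flow = 20.
In the residual graph, reachable from In: {In, E, R3, B}.
Min-cut edges: In→A (7), R3→Core (3), B→Eg (10); capacity 7 + 3 + 10 = 20.
Cut capacity 23 exceeds the max flow 20, so it is not minimum.

No — its capacity is 23, but the minimum cut has capacity 20.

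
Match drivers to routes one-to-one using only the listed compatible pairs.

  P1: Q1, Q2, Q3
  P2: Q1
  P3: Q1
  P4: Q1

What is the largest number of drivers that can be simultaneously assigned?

2

Unit-capacity flow: source→left, listed edges, right→sink; max matching = max flow.
Augmenting path P1→Q1 (+1); matched 1.
Augmenting path P2→Q1→P1→Q2 (+1); matched 2.
No augmenting path remains; maximum matching = 2.
König certificate: {P1, Q1} is a vertex cover of size 2 (every listed pair touches it), so no matching can be larger.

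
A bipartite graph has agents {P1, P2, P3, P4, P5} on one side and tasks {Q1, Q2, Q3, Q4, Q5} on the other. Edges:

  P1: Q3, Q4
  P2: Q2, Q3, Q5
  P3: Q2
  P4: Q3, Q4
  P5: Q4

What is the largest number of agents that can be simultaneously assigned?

4

Unit-capacity flow: source→left, listed edges, right→sink; max matching = max flow.
Augmenting path P1→Q3 (+1); matched 1.
Augmenting path P2→Q2 (+1); matched 2.
Augmenting path P4→Q4 (+1); matched 3.
Augmenting path P3→Q2→P2→Q5 (+1); matched 4.
No augmenting path remains; maximum matching = 4.
König certificate: {P2, P3, Q3, Q4} is a vertex cover of size 4 (every listed pair touches it), so no matching can be larger.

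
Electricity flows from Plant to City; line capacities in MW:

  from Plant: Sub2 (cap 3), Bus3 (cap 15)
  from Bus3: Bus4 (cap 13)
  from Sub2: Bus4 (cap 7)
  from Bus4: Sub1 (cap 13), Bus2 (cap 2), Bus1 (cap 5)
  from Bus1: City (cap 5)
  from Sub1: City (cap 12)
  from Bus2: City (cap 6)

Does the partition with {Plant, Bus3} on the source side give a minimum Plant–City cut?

Yes — it is a minimum cut (capacity 16).

Given cut capacity: 3 + 13 = 16.
Augment Plant→Bus3→Bus4→Bus1→City: bottleneck 5, flow now 5.
Augment Plant→Bus3→Bus4→Sub1→City: bottleneck 8, flow now 13.
Augment Plant→Sub2→Bus4→Sub1→City: bottleneck 3, flow now 16.
No augmenting path remains; maximum flow = 16.
Cut capacity 16 equals the max flow, so it is a minimum cut.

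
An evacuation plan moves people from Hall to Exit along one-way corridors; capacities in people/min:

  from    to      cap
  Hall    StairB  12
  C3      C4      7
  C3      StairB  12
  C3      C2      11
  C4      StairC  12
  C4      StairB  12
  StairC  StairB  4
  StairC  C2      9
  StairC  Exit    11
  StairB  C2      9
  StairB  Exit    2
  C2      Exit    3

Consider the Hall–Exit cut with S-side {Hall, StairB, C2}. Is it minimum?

Yes — it is a minimum cut (capacity 5).

Given cut capacity: 2 + 3 = 5.
Augment Hall→StairB→Exit: bottleneck 2, flow now 2.
Augment Hall→StairB→C2→Exit: bottleneck 3, flow now 5.
No augmenting path remains; maximum flow = 5.
Cut capacity 5 equals the max flow, so it is a minimum cut.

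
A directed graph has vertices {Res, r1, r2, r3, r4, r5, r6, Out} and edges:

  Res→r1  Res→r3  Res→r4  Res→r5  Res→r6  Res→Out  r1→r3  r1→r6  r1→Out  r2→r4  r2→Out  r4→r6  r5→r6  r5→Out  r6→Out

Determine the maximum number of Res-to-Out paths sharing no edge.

Assign every edge capacity 1; by Menger, the answer equals the max flow.
Path Res→Out (+1); total 1.
Path Res→r1→Out (+1); total 2.
Path Res→r5→Out (+1); total 3.
Path Res→r6→Out (+1); total 4.
No residual Res→Out path; max flow = 4.
Certifying cut of size 4: {Res→Out, Res→r1, Res→r5, r6→Out}.

4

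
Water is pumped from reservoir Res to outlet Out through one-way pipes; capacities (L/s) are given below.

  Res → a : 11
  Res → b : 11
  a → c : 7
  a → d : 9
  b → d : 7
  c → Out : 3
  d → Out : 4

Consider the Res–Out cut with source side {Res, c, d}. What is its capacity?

29

Edges leaving {Res, c, d}: Res→a (11), Res→b (11), c→Out (3), d→Out (4).
Cut capacity = 11 + 11 + 3 + 4 = 29.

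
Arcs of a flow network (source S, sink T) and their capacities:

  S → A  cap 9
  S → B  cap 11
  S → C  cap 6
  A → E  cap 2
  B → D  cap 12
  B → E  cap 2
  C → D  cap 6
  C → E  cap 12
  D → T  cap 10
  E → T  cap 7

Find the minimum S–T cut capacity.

Augment S→A→E→T: bottleneck 2, flow now 2.
Augment S→B→D→T: bottleneck 10, flow now 12.
Augment S→B→E→T: bottleneck 1, flow now 13.
Augment S→C→E→T: bottleneck 4, flow now 17.
No augmenting path remains; maximum flow = 17.
By max-flow min-cut, the minimum cut capacity equals the max flow.
In the residual graph, reachable from S: {S, A, B, C, D, E}.
Min-cut edges: D→T (10), E→T (7); capacity 10 + 7 = 17.

17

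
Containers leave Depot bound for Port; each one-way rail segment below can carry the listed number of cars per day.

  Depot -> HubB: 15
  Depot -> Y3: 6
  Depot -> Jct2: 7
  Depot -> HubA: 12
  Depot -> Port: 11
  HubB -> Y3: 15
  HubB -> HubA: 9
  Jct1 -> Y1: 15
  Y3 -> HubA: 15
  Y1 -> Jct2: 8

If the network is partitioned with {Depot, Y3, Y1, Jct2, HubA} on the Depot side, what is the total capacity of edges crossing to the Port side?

Edges leaving {Depot, Y3, Y1, Jct2, HubA}: Depot→HubB (15), Depot→Port (11).
Cut capacity = 15 + 11 = 26.

26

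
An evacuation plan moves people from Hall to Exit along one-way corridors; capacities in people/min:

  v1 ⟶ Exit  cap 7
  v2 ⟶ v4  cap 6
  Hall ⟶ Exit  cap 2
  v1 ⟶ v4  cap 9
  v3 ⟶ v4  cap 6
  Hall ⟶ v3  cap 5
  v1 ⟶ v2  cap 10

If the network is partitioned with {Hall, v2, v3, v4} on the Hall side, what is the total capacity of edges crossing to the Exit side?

Edges leaving {Hall, v2, v3, v4}: Hall→Exit (2).
Cut capacity = 2 = 2.

2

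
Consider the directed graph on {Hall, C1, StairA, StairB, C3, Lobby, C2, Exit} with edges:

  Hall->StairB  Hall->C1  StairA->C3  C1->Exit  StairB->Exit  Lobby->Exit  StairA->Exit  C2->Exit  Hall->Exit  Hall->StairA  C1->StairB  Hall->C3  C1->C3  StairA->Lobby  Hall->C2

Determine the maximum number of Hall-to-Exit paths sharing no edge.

Assign every edge capacity 1; by Menger, the answer equals the max flow.
Path Hall→Exit (+1); total 1.
Path Hall→C1→Exit (+1); total 2.
Path Hall→StairA→Exit (+1); total 3.
Path Hall→StairB→Exit (+1); total 4.
Path Hall→C2→Exit (+1); total 5.
No residual Hall→Exit path; max flow = 5.
Certifying cut of size 5: {Hall→C1, Hall→C2, Hall→Exit, Hall→StairA, Hall→StairB}.

5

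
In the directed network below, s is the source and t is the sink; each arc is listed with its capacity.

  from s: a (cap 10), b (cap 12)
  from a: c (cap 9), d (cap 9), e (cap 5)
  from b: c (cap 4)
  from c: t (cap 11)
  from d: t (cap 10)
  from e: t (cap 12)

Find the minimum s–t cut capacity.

Augment s→a→c→t: bottleneck 9, flow now 9.
Augment s→a→d→t: bottleneck 1, flow now 10.
Augment s→b→c→t: bottleneck 2, flow now 12.
Augment s→b→c→a→d→t: bottleneck 2, flow now 14. (uses reverse residual edge)
No augmenting path remains; maximum flow = 14.
By max-flow min-cut, the minimum cut capacity equals the max flow.
In the residual graph, reachable from s: {s, b}.
Min-cut edges: s→a (10), b→c (4); capacity 10 + 4 = 14.

14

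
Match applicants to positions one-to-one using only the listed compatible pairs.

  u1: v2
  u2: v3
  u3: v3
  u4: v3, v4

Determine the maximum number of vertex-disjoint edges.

Unit-capacity flow: source→left, listed edges, right→sink; max matching = max flow.
Augmenting path u1→v2 (+1); matched 1.
Augmenting path u2→v3 (+1); matched 2.
Augmenting path u4→v4 (+1); matched 3.
No augmenting path remains; maximum matching = 3.
König certificate: {u1, u4, v3} is a vertex cover of size 3 (every listed pair touches it), so no matching can be larger.

3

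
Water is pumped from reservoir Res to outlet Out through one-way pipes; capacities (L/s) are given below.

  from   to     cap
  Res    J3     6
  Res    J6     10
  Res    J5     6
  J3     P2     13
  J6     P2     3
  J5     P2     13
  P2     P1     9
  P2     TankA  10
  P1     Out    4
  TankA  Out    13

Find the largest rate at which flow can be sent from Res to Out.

14

Augment Res→J3→P2→P1→Out: bottleneck 4, flow now 4.
Augment Res→J3→P2→TankA→Out: bottleneck 2, flow now 6.
Augment Res→J6→P2→TankA→Out: bottleneck 3, flow now 9.
Augment Res→J5→P2→TankA→Out: bottleneck 5, flow now 14.
No augmenting path remains; maximum flow = 14.
In the residual graph, reachable from Res: {Res, J3, J6, J5, P2, P1}.
Min-cut edges: P2→TankA (10), P1→Out (4); capacity 10 + 4 = 14.
This cut is saturated, so no flow can exceed 14.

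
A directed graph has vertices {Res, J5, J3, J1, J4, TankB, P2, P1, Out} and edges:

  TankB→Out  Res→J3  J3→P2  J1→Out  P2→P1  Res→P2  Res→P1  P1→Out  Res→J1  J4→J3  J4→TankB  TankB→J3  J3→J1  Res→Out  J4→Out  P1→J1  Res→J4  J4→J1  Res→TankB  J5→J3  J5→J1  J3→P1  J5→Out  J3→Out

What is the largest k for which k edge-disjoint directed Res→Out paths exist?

6

Assign every edge capacity 1; by Menger, the answer equals the max flow.
Path Res→Out (+1); total 1.
Path Res→J3→Out (+1); total 2.
Path Res→J1→Out (+1); total 3.
Path Res→J4→Out (+1); total 4.
Path Res→TankB→Out (+1); total 5.
Path Res→P1→Out (+1); total 6.
No residual Res→Out path; max flow = 6.
Certifying cut of size 6: {J1→Out, P1→Out, Res→J3, Res→J4, Res→Out, Res→TankB}.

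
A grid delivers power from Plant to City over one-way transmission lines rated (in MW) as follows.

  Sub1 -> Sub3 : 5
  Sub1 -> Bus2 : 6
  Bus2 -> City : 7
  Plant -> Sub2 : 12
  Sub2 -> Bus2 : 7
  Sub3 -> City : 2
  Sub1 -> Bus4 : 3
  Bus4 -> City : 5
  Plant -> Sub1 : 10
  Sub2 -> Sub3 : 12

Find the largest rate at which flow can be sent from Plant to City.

Augment Plant→Sub1→Bus4→City: bottleneck 3, flow now 3.
Augment Plant→Sub1→Sub3→City: bottleneck 2, flow now 5.
Augment Plant→Sub1→Bus2→City: bottleneck 5, flow now 10.
Augment Plant→Sub2→Bus2→City: bottleneck 2, flow now 12.
No augmenting path remains; maximum flow = 12.
In the residual graph, reachable from Plant: {Plant, Sub1, Sub2, Sub3, Bus2}.
Min-cut edges: Sub1→Bus4 (3), Sub3→City (2), Bus2→City (7); capacity 3 + 2 + 7 = 12.
This cut is saturated, so no flow can exceed 12.

12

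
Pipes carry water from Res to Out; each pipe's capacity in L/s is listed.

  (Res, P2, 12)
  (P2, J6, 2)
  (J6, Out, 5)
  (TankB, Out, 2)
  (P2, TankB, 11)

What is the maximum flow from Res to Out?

4

Augment Res→P2→TankB→Out: bottleneck 2, flow now 2.
Augment Res→P2→J6→Out: bottleneck 2, flow now 4.
No augmenting path remains; maximum flow = 4.
In the residual graph, reachable from Res: {Res, P2, TankB}.
Min-cut edges: P2→J6 (2), TankB→Out (2); capacity 2 + 2 = 4.
This cut is saturated, so no flow can exceed 4.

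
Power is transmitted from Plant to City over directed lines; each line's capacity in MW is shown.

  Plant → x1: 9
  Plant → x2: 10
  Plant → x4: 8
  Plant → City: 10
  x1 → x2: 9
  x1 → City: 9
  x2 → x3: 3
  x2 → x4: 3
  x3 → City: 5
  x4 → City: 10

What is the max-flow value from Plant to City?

32

Augment Plant→City: bottleneck 10, flow now 10.
Augment Plant→x1→City: bottleneck 9, flow now 19.
Augment Plant→x4→City: bottleneck 8, flow now 27.
Augment Plant→x2→x3→City: bottleneck 3, flow now 30.
Augment Plant→x2→x4→City: bottleneck 2, flow now 32.
No augmenting path remains; maximum flow = 32.
In the residual graph, reachable from Plant: {Plant, x2, x4}.
Min-cut edges: Plant→x1 (9), Plant→City (10), x2→x3 (3), x4→City (10); capacity 9 + 10 + 3 + 10 = 32.
This cut is saturated, so no flow can exceed 32.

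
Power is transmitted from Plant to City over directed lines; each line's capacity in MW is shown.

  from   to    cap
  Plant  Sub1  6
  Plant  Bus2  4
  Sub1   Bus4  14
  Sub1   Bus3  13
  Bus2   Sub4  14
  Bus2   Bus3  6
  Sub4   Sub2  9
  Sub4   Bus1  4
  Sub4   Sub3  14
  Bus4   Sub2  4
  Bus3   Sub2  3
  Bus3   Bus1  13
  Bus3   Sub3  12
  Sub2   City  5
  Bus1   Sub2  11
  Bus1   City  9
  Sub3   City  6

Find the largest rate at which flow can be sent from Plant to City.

10

Augment Plant→Sub1→Bus4→Sub2→City: bottleneck 4, flow now 4.
Augment Plant→Sub1→Bus3→Sub2→City: bottleneck 1, flow now 5.
Augment Plant→Sub1→Bus3→Bus1→City: bottleneck 1, flow now 6.
Augment Plant→Bus2→Sub4→Bus1→City: bottleneck 4, flow now 10.
No augmenting path remains; maximum flow = 10.
In the residual graph, reachable from Plant: {Plant}.
Min-cut edges: Plant→Sub1 (6), Plant→Bus2 (4); capacity 6 + 4 = 10.
This cut is saturated, so no flow can exceed 10.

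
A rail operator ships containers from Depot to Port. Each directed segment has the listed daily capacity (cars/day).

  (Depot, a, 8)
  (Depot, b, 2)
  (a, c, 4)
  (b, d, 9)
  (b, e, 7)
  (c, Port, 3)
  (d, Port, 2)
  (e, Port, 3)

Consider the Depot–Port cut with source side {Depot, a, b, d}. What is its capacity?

13

Edges leaving {Depot, a, b, d}: a→c (4), b→e (7), d→Port (2).
Cut capacity = 4 + 7 + 2 = 13.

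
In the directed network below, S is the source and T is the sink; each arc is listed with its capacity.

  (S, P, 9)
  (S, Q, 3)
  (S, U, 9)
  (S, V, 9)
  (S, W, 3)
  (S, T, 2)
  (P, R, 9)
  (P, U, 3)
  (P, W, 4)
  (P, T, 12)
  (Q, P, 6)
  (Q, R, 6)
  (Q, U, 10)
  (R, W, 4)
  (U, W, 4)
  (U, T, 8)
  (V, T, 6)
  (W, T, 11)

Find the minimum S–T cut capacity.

Augment S→T: bottleneck 2, flow now 2.
Augment S→P→T: bottleneck 9, flow now 11.
Augment S→U→T: bottleneck 8, flow now 19.
Augment S→V→T: bottleneck 6, flow now 25.
Augment S→W→T: bottleneck 3, flow now 28.
Augment S→Q→P→T: bottleneck 3, flow now 31.
Augment S→U→W→T: bottleneck 1, flow now 32.
No augmenting path remains; maximum flow = 32.
By max-flow min-cut, the minimum cut capacity equals the max flow.
In the residual graph, reachable from S: {S, V}.
Min-cut edges: S→P (9), S→Q (3), S→U (9), S→W (3), S→T (2), V→T (6); capacity 9 + 3 + 9 + 3 + 2 + 6 = 32.

32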